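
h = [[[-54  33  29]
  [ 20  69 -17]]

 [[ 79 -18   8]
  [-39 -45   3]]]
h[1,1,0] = -39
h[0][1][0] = 20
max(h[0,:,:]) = 69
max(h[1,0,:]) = 79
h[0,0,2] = 29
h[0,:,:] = [[-54, 33, 29], [20, 69, -17]]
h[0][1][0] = 20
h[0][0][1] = 33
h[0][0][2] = 29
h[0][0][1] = 33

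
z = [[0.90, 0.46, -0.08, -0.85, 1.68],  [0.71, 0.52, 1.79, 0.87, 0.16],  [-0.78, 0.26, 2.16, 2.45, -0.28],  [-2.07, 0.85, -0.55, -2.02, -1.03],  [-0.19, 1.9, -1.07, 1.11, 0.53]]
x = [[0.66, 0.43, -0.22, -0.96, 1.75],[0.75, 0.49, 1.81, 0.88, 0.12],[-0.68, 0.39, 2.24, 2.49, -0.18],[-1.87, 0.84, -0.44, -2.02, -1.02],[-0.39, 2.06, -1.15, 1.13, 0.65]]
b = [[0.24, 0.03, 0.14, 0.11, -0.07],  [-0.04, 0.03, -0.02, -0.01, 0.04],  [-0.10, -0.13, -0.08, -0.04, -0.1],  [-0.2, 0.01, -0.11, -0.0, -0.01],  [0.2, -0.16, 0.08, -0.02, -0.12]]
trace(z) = 2.09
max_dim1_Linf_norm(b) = 0.24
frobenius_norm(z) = 6.12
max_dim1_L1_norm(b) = 0.59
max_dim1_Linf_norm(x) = 2.49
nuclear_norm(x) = 12.47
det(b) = -0.00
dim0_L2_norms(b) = [0.39, 0.21, 0.21, 0.12, 0.18]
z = b + x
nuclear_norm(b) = 0.82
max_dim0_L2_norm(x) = 3.64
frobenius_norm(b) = 0.53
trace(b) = 0.07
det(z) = -39.99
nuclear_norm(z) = 12.28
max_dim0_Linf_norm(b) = 0.24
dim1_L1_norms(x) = [4.02, 4.05, 5.98, 6.19, 5.38]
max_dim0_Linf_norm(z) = 2.45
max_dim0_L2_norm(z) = 3.58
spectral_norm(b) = 0.45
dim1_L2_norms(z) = [2.14, 2.18, 3.38, 3.23, 2.51]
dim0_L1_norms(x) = [4.35, 4.21, 5.86, 7.48, 3.72]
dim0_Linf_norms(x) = [1.87, 2.06, 2.24, 2.49, 1.75]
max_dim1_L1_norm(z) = 6.52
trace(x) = 2.02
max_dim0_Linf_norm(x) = 2.49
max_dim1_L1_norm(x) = 6.19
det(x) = -46.10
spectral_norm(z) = 4.30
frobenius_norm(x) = 6.19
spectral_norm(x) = 4.36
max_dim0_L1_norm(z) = 7.3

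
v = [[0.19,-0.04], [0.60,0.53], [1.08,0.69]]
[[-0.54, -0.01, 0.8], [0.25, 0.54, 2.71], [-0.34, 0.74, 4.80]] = v@[[-2.21,0.14,4.27], [2.97,0.86,0.28]]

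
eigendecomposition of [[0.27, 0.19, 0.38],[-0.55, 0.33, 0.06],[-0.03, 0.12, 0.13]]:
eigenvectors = [[0.03+0.56j, 0.03-0.56j, -0.35+0.00j], [(-0.8+0j), (-0.8-0j), (-0.71+0j)], [-0.15+0.17j, (-0.15-0.17j), 0.60+0.00j]]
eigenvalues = [(0.36+0.37j), (0.36-0.37j), (0.01+0j)]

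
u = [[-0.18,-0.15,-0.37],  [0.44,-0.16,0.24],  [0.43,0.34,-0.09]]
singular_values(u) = [0.71, 0.44, 0.29]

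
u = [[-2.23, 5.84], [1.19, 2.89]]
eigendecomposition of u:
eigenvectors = [[-0.98, -0.68], [0.19, -0.73]]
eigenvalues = [-3.34, 4.0]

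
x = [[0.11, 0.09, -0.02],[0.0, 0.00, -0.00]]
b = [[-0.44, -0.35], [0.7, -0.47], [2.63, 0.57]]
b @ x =[[-0.05, -0.04, 0.01], [0.08, 0.06, -0.01], [0.29, 0.24, -0.05]]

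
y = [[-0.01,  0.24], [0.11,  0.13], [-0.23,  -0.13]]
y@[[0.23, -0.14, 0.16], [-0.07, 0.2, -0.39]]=[[-0.02, 0.05, -0.10], [0.02, 0.01, -0.03], [-0.04, 0.01, 0.01]]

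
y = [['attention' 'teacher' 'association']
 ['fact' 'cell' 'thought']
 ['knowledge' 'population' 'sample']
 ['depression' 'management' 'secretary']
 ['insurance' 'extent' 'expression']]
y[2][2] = 'sample'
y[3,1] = 'management'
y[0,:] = ['attention', 'teacher', 'association']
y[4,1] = 'extent'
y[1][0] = 'fact'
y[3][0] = 'depression'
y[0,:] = ['attention', 'teacher', 'association']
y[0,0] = 'attention'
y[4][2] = 'expression'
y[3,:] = ['depression', 'management', 'secretary']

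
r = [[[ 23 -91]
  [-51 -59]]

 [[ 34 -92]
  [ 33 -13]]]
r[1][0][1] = -92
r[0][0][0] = 23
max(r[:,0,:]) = 34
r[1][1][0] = 33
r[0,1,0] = -51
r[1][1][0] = 33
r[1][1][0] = 33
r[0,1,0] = -51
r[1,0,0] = 34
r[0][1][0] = -51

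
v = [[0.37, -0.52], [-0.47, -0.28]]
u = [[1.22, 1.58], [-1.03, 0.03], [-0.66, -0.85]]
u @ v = [[-0.29, -1.08], [-0.40, 0.53], [0.16, 0.58]]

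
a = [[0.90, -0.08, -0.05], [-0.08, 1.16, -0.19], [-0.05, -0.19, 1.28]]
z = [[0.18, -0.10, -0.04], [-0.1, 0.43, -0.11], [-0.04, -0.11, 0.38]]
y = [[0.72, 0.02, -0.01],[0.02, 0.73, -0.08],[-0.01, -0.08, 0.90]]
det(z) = 0.02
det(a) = 1.29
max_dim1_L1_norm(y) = 0.99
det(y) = 0.47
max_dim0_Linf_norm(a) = 1.28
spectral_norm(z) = 0.53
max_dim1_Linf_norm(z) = 0.43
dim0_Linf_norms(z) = [0.18, 0.43, 0.38]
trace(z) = 0.99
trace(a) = 3.34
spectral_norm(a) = 1.42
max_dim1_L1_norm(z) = 0.64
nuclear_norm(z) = 0.99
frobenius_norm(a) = 1.97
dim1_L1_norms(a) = [1.03, 1.43, 1.52]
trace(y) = 2.35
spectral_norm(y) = 0.93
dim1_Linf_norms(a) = [0.9, 1.16, 1.28]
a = y + z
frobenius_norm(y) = 1.37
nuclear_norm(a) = 3.34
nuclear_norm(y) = 2.35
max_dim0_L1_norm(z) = 0.64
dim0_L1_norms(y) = [0.75, 0.83, 0.99]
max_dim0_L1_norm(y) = 0.99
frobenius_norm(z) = 0.64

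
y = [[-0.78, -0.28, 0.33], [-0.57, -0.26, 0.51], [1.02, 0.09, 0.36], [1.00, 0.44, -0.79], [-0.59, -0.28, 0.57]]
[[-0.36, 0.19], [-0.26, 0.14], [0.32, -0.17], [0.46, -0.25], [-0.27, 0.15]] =y @[[0.1, -0.05],  [1.33, -0.72],  [0.28, -0.15]]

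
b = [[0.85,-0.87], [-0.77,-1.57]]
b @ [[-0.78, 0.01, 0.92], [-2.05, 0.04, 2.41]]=[[1.12, -0.03, -1.31], [3.82, -0.07, -4.49]]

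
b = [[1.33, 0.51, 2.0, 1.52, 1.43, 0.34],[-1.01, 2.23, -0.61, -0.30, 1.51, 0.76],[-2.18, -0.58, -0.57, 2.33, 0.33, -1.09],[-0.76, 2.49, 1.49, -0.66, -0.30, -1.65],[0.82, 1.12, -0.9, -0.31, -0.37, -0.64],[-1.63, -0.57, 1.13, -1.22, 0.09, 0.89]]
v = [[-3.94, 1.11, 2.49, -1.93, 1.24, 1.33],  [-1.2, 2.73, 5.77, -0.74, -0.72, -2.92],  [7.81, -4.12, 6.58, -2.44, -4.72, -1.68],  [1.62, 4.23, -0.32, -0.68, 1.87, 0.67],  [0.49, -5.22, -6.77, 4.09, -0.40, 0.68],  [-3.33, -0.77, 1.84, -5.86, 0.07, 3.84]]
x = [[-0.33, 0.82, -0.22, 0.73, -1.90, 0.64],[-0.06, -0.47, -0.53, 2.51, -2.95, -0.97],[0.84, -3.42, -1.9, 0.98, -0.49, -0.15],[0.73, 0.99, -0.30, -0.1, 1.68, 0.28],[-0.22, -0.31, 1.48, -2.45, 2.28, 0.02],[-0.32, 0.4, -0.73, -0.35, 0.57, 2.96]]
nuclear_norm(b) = 16.26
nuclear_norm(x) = 15.76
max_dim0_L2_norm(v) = 11.49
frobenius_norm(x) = 8.19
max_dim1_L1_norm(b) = 7.35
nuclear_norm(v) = 39.19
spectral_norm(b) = 3.98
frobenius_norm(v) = 20.35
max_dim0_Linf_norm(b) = 2.49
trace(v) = 8.13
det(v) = 23.52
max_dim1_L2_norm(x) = 4.15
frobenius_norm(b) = 7.36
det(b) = 0.13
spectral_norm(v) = 13.64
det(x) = 12.75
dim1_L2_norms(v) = [5.48, 7.2, 12.34, 5.0, 9.52, 8.01]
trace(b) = 2.85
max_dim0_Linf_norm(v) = 7.81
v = x @ b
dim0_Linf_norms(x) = [0.84, 3.42, 1.9, 2.51, 2.95, 2.96]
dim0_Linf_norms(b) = [2.18, 2.49, 2.0, 2.33, 1.51, 1.65]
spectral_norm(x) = 6.15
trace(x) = 2.44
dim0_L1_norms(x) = [2.5, 6.41, 5.16, 7.12, 9.87, 5.02]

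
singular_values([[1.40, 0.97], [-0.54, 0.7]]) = [1.7, 0.88]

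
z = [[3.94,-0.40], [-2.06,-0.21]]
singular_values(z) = [4.45, 0.37]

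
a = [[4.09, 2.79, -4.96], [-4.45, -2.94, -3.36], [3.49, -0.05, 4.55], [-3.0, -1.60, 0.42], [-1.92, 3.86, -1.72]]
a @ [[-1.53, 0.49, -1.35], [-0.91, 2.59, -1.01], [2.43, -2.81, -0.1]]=[[-20.85, 23.17, -7.84],  [1.32, -0.35, 9.31],  [5.76, -11.2, -5.12],  [7.07, -6.79, 5.62],  [-4.75, 13.89, -1.13]]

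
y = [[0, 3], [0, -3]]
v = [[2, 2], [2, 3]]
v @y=[[0, 0], [0, -3]]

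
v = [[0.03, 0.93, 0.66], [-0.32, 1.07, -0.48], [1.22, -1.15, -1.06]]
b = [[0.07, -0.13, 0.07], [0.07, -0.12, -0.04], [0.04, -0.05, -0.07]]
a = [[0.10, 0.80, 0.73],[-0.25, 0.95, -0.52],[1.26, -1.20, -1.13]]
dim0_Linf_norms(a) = [1.26, 1.2, 1.13]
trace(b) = -0.12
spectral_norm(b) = 0.21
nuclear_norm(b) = 0.32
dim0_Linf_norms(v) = [1.22, 1.15, 1.06]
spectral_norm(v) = 2.29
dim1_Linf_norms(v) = [0.93, 1.07, 1.22]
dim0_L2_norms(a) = [1.29, 1.73, 1.44]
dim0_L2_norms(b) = [0.11, 0.18, 0.11]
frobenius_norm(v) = 2.59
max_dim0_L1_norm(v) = 3.15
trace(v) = 0.04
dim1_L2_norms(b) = [0.16, 0.14, 0.09]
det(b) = 0.00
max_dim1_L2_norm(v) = 1.98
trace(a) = -0.08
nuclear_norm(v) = 3.97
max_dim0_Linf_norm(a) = 1.26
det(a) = -1.57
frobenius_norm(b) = 0.24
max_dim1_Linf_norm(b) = 0.13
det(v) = -1.53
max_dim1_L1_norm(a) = 3.59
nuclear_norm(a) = 3.98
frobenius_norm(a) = 2.59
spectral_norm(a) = 2.29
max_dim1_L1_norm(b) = 0.27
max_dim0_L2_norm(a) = 1.73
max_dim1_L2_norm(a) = 2.07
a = b + v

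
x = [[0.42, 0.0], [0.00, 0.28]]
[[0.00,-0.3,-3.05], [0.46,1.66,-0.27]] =x @ [[0.01, -0.71, -7.26], [1.64, 5.94, -0.96]]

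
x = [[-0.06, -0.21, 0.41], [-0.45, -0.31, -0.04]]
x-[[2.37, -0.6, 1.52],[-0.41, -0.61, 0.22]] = [[-2.43, 0.39, -1.11], [-0.04, 0.30, -0.26]]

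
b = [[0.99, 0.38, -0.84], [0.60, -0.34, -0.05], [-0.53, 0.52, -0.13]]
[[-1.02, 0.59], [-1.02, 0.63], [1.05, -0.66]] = b@[[-1.17, 0.76], [0.89, -0.5], [0.24, -0.03]]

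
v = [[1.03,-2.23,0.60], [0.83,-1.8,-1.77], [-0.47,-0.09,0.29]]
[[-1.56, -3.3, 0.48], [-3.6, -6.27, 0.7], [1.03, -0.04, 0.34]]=v@[[-1.60,0.65,-0.69], [0.24,2.21,-0.57], [1.04,1.6,-0.14]]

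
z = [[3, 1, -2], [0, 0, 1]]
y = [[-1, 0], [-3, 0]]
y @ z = [[-3, -1, 2], [-9, -3, 6]]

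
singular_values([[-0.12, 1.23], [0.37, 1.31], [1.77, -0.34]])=[1.89, 1.75]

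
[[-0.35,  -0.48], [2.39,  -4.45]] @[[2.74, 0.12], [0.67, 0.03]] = [[-1.28, -0.06], [3.57, 0.15]]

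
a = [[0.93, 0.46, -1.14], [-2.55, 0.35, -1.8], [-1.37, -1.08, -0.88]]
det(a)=-5.678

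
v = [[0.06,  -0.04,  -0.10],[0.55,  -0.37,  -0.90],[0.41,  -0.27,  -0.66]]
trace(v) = -0.97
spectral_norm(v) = 1.39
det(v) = -0.00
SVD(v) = [[-0.09, -0.18, -0.98], [-0.8, -0.57, 0.18], [-0.59, 0.80, -0.09]] @ diag([1.3932599078709142, 0.005053525289497419, 0.0011362225479835133]) @ [[-0.49, 0.33, 0.8], [0.86, 0.33, 0.39], [0.14, -0.88, 0.45]]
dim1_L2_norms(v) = [0.12, 1.12, 0.82]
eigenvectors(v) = [[(-0.09+0j), (-0.08+0.33j), -0.08-0.33j], [-0.80+0.00j, (-0.87+0j), (-0.87-0j)], [(-0.59+0j), 0.31+0.20j, (0.31-0.2j)]]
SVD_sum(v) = [[0.06,-0.04,-0.10], [0.55,-0.37,-0.9], [0.41,-0.27,-0.66]] + [[-0.0, -0.0, -0.00], [-0.0, -0.0, -0.0], [0.0, 0.0, 0.0]] + [[-0.00, 0.0, -0.00], [0.0, -0.00, 0.00], [-0.00, 0.0, -0.0]]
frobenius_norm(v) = 1.39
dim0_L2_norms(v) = [0.69, 0.46, 1.12]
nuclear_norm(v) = 1.40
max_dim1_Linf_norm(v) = 0.9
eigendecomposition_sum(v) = [[(0.06-0j), (-0.04-0j), -0.10+0.00j], [(0.56-0j), (-0.37-0j), -0.90+0.00j], [(0.41-0j), (-0.27-0j), -0.66+0.00j]] + [[-0.00+0.00j, 0.00+0.00j, (-0-0j)], [(-0-0j), (-0+0j), -0j], [0j, -0j, (-0+0j)]] + [[(-0-0j), 0.00-0.00j, (-0+0j)], [-0.00+0.00j, (-0-0j), 0.00+0.00j], [0.00-0.00j, 0.00+0.00j, (-0-0j)]]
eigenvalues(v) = [(-0.97+0j), (-0+0j), (-0-0j)]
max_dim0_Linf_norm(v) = 0.9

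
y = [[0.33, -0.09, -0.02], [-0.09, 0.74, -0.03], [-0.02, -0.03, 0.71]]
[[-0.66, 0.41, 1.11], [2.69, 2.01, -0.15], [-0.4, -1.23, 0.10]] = y@[[-1.08, 1.94, 3.45], [3.48, 2.89, 0.23], [-0.45, -1.55, 0.25]]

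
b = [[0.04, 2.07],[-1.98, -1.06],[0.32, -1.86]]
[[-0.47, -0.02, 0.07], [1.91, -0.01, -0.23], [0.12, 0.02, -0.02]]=b@[[-0.85, 0.01, 0.10],[-0.21, -0.01, 0.03]]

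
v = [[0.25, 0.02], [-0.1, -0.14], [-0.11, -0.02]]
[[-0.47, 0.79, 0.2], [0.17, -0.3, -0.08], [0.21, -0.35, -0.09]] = v @ [[-1.9, 3.18, 0.82], [0.11, -0.10, -0.02]]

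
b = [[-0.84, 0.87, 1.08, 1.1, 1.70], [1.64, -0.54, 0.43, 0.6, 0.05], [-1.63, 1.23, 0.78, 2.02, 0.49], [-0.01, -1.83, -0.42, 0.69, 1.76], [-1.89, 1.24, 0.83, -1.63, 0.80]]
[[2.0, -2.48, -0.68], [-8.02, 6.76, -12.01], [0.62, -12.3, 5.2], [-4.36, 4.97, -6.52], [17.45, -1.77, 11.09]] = b @[[-4.28, 3.85, -4.76],[-0.21, -2.24, 3.05],[3.41, 2.09, -3.88],[-4.28, -2.95, -1.4],[-0.23, 2.17, -0.94]]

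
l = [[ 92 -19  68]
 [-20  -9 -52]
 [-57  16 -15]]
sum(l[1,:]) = -81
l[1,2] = -52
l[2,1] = 16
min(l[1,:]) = -52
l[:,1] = [-19, -9, 16]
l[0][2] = 68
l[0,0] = 92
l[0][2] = 68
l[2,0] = -57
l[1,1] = -9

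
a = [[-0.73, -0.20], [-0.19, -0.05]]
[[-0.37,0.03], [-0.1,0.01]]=a @[[0.58,-0.27], [-0.27,0.82]]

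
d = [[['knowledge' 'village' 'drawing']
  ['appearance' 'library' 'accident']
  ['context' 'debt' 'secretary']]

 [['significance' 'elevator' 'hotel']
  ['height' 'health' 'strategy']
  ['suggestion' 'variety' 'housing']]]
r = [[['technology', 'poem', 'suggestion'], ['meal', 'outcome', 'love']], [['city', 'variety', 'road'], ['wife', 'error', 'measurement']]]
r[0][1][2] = 'love'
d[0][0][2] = 'drawing'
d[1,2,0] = 'suggestion'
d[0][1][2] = 'accident'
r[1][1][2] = 'measurement'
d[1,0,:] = ['significance', 'elevator', 'hotel']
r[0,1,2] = 'love'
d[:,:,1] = [['village', 'library', 'debt'], ['elevator', 'health', 'variety']]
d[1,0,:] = ['significance', 'elevator', 'hotel']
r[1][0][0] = 'city'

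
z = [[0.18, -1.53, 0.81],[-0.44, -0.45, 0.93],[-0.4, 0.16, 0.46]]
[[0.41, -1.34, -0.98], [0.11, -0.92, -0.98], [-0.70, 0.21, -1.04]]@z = [[1.06, -0.18, -1.36], [0.82, 0.09, -1.22], [0.20, 0.81, -0.85]]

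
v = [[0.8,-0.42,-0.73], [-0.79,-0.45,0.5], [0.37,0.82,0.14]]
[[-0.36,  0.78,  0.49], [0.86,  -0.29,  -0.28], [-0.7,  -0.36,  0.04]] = v @[[-0.54, 0.11, 0.70],  [-0.66, -0.36, -0.31],  [0.28, -0.74, 0.27]]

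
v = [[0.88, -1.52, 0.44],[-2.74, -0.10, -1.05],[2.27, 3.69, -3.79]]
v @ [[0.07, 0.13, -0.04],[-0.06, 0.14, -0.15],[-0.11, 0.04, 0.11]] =[[0.1, -0.08, 0.24],[-0.07, -0.41, 0.01],[0.35, 0.66, -1.06]]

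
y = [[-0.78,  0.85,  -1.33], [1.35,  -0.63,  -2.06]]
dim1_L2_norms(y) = [1.76, 2.54]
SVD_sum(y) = [[0.31, -0.10, -0.70], [1.01, -0.33, -2.26]] + [[-1.09, 0.95, -0.63], [0.34, -0.30, 0.20]]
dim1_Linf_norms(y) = [1.33, 2.06]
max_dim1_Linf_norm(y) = 2.06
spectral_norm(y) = 2.61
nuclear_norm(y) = 4.27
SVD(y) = [[0.30, 0.96], [0.96, -0.30]] @ diag([2.611389931047857, 1.6563340931170478]) @ [[0.41, -0.13, -0.9],[-0.69, 0.6, -0.4]]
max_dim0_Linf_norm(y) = 2.06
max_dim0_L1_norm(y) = 3.39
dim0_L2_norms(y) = [1.56, 1.06, 2.45]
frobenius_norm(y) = 3.09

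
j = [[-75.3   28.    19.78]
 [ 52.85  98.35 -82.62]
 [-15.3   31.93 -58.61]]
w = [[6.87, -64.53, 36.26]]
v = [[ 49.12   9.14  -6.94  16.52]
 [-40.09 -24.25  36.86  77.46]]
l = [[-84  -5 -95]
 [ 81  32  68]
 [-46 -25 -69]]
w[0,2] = 36.26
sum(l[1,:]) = 181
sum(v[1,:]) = 49.97999999999999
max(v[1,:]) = 77.46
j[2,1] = 31.93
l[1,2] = 68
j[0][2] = 19.78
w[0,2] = 36.26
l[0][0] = -84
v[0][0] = 49.12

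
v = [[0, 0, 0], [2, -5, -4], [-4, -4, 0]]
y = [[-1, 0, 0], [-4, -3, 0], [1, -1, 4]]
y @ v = [[0, 0, 0], [-6, 15, 12], [-18, -11, 4]]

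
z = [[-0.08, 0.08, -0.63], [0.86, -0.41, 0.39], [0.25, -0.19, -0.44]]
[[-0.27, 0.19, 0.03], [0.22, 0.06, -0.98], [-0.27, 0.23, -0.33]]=z@[[0.49, 0.07, -1.23], [0.94, -0.33, -0.11], [0.48, -0.35, 0.09]]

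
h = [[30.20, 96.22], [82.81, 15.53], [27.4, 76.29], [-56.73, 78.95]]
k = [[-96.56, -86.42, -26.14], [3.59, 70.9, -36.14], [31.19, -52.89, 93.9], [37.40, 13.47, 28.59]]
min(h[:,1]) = 15.53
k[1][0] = 3.59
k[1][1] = 70.9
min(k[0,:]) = -96.56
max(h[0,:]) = 96.22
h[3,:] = [-56.73, 78.95]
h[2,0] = 27.4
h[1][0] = 82.81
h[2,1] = 76.29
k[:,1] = [-86.42, 70.9, -52.89, 13.47]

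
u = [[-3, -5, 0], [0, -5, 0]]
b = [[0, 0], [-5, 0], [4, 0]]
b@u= [[0, 0, 0], [15, 25, 0], [-12, -20, 0]]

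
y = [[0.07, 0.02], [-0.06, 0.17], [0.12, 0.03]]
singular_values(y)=[0.18, 0.14]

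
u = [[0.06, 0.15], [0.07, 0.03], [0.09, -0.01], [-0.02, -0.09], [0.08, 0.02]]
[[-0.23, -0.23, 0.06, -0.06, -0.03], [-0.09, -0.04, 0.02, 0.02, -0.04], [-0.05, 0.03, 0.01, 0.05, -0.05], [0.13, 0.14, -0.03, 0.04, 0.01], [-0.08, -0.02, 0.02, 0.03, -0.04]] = u@[[-0.69, 0.17, 0.13, 0.51, -0.57],[-1.28, -1.59, 0.35, -0.60, 0.05]]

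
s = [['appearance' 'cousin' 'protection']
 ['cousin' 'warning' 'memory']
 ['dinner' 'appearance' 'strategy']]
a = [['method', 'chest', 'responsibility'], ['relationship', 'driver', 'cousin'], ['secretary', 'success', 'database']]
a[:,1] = ['chest', 'driver', 'success']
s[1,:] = ['cousin', 'warning', 'memory']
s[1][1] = 'warning'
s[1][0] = 'cousin'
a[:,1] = ['chest', 'driver', 'success']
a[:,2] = ['responsibility', 'cousin', 'database']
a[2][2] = 'database'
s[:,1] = ['cousin', 'warning', 'appearance']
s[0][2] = 'protection'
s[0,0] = 'appearance'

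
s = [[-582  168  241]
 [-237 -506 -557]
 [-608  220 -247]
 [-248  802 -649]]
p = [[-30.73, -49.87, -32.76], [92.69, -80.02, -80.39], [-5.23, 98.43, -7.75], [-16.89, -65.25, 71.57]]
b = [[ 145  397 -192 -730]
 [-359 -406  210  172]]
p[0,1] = -49.87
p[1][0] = 92.69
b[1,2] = 210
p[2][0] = -5.23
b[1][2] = 210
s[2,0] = -608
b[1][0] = -359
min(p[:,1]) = -80.02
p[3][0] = -16.89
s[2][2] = -247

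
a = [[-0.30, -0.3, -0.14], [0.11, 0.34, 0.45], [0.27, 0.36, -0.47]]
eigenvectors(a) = [[-0.00, -0.86, 0.42], [0.42, 0.42, -0.88], [-0.91, -0.3, -0.23]]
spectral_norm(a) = 0.70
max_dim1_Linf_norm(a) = 0.47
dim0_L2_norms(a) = [0.42, 0.58, 0.67]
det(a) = 0.05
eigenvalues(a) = [-0.64, -0.2, 0.41]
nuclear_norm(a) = 1.48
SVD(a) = [[0.6, 0.19, -0.78], [-0.5, -0.68, -0.54], [-0.63, 0.71, -0.31]] @ diag([0.7025424918884243, 0.6689115884018069, 0.11041437403243866]) @ [[-0.58, -0.82, -0.01], [0.09, -0.05, -0.99], [0.81, -0.57, 0.1]]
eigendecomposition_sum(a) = [[0.0, 0.0, -0.0], [-0.15, -0.13, 0.23], [0.31, 0.28, -0.51]] + [[-0.23,-0.1,-0.05], [0.12,0.05,0.02], [-0.08,-0.03,-0.02]] + [[-0.07, -0.20, -0.09], [0.14, 0.42, 0.19], [0.04, 0.11, 0.05]]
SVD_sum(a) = [[-0.24,-0.34,-0.01], [0.20,0.28,0.01], [0.25,0.36,0.01]] + [[0.01, -0.01, -0.13], [-0.04, 0.02, 0.45], [0.04, -0.02, -0.47]] + [[-0.07, 0.05, -0.01],[-0.05, 0.03, -0.01],[-0.03, 0.02, -0.00]]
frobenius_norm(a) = 0.98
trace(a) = -0.43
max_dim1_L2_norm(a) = 0.65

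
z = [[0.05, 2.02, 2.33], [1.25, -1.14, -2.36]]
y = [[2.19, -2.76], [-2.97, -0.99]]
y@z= [[-3.34, 7.57, 11.62], [-1.39, -4.87, -4.58]]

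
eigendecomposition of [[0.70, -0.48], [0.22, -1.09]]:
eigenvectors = [[0.99, 0.27],[0.13, 0.96]]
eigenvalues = [0.64, -1.03]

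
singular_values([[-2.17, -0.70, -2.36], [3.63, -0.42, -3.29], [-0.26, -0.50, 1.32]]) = [5.03, 3.34, 0.72]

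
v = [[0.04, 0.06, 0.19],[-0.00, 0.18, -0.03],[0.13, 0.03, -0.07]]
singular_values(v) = [0.21, 0.19, 0.13]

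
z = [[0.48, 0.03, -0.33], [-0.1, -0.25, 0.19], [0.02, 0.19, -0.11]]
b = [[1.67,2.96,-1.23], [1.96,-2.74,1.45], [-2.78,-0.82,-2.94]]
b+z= [[2.15, 2.99, -1.56], [1.86, -2.99, 1.64], [-2.76, -0.63, -3.05]]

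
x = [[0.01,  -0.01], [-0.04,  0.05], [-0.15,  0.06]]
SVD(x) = [[-0.08, 0.16], [0.34, -0.93], [0.94, 0.34]] @ diag([0.17172712784116978, 0.030162784410968018]) @ [[-0.90, 0.43], [-0.43, -0.9]]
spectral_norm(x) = 0.17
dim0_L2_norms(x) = [0.16, 0.08]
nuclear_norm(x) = 0.20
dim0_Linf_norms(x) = [0.15, 0.06]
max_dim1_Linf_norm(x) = 0.15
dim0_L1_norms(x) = [0.2, 0.12]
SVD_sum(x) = [[0.01, -0.01], [-0.05, 0.02], [-0.15, 0.07]] + [[-0.0,-0.0], [0.01,0.03], [-0.00,-0.01]]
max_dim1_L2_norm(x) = 0.16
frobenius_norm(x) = 0.17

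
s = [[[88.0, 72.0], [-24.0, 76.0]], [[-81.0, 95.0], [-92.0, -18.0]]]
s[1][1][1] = -18.0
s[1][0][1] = 95.0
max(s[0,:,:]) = 88.0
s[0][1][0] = -24.0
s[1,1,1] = -18.0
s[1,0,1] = 95.0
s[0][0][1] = 72.0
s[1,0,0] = -81.0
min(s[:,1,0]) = -92.0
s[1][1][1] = -18.0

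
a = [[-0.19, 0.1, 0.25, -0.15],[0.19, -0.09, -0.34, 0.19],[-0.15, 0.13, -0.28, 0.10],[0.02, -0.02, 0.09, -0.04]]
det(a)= 0.000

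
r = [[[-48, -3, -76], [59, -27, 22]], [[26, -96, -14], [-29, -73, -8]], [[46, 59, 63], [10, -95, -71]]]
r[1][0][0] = 26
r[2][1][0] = 10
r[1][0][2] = -14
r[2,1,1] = -95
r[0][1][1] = -27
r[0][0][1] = -3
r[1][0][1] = -96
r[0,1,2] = 22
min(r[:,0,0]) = -48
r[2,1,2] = -71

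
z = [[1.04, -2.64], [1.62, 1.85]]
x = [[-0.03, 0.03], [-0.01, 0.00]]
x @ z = [[0.02, 0.13], [-0.01, 0.03]]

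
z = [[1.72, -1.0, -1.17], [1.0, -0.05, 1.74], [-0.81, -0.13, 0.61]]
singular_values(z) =[2.48, 2.0, 0.52]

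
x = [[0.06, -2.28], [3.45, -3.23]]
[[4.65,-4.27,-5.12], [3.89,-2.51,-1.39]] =x@[[-0.8, 1.05, 1.74], [-2.06, 1.90, 2.29]]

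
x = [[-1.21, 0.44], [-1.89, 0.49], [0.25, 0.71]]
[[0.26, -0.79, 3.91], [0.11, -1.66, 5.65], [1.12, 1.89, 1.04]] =x @ [[0.32, 1.44, -2.39],  [1.46, 2.16, 2.31]]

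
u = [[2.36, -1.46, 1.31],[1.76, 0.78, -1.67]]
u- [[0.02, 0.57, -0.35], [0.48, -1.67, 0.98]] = [[2.34,-2.03,1.66], [1.28,2.45,-2.65]]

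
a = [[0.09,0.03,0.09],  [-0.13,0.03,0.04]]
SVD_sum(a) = [[0.10,-0.00,0.02], [-0.12,0.00,-0.02]] + [[-0.01, 0.03, 0.07], [-0.01, 0.03, 0.06]]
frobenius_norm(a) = 0.19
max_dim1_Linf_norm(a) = 0.13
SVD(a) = [[-0.65, 0.76], [0.76, 0.65]] @ diag([0.1598163380056216, 0.10468399164377007]) @ [[-0.98, 0.02, -0.18], [-0.15, 0.4, 0.90]]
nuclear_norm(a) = 0.26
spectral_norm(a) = 0.16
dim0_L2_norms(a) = [0.16, 0.04, 0.1]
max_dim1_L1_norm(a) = 0.21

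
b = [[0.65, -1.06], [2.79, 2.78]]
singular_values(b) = [3.95, 1.21]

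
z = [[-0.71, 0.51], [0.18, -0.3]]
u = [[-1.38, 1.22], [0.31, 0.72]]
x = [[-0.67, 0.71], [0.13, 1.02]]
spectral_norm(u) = 1.86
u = z + x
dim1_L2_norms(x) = [0.98, 1.03]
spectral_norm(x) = 1.28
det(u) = -1.37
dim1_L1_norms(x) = [1.38, 1.15]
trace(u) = -0.66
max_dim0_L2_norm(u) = 1.42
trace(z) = -1.01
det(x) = -0.78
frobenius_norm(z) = 0.94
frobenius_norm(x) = 1.42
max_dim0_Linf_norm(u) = 1.38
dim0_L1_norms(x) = [0.8, 1.73]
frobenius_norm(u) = 2.00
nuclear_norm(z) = 1.06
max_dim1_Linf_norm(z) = 0.71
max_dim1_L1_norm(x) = 1.38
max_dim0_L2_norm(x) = 1.24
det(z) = 0.12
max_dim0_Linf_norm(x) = 1.02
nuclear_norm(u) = 2.60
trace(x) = 0.35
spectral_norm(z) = 0.93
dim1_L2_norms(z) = [0.87, 0.35]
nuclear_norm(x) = 1.89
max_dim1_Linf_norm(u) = 1.38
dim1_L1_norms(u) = [2.6, 1.03]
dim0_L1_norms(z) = [0.89, 0.81]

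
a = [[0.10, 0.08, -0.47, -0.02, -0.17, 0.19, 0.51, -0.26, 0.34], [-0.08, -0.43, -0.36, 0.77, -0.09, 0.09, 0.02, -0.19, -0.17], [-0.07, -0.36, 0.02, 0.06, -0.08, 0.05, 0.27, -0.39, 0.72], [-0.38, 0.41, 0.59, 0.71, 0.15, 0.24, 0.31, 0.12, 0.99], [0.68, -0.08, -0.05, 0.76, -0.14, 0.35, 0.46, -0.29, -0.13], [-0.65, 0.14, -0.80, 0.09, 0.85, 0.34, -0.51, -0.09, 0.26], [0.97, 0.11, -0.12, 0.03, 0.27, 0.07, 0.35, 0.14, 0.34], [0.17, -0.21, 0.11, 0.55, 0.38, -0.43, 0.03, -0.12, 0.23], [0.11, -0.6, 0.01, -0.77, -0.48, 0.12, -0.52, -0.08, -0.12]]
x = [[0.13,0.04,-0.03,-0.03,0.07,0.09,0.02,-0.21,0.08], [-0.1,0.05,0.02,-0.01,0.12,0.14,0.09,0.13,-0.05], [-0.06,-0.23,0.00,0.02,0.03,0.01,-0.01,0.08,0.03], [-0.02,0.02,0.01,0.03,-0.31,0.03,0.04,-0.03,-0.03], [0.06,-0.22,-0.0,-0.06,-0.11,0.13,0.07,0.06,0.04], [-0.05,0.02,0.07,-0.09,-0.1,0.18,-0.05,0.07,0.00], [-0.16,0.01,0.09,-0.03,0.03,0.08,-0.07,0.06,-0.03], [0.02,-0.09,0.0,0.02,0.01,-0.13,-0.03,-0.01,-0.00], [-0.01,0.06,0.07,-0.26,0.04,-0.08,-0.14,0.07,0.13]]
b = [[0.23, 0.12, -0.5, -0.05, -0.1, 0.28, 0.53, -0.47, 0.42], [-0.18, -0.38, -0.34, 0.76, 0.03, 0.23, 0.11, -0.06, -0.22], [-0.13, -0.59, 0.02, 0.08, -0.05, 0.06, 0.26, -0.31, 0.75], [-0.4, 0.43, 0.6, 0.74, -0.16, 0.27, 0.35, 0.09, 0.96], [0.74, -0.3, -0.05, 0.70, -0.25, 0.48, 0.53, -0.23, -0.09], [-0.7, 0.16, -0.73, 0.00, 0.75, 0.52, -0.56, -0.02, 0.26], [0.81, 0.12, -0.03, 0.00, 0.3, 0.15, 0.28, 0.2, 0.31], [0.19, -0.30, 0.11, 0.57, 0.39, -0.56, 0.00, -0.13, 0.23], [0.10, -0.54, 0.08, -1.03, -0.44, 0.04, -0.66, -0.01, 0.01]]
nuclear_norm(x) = 2.05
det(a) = 0.05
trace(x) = 0.33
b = a + x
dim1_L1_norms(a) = [2.14, 2.2, 2.02, 3.9, 2.94, 3.73, 2.4, 2.23, 2.81]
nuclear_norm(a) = 9.03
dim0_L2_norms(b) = [1.41, 1.1, 1.13, 1.73, 1.05, 1.02, 1.26, 0.66, 1.39]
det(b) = 0.18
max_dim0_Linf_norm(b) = 1.03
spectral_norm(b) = 2.11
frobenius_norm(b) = 3.69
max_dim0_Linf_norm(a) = 0.99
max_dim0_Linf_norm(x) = 0.31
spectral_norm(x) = 0.42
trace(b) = 1.04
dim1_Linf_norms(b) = [0.53, 0.76, 0.75, 0.96, 0.74, 0.75, 0.81, 0.57, 1.03]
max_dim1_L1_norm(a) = 3.9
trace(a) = 0.71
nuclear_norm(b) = 9.65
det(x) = 0.00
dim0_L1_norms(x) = [0.61, 0.74, 0.29, 0.55, 0.82, 0.87, 0.52, 0.72, 0.39]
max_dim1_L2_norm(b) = 1.55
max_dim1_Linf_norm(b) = 1.03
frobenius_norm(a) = 3.51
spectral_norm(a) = 2.01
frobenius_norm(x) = 0.83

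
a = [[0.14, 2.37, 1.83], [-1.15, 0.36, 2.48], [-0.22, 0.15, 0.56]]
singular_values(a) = [3.73, 1.75, 0.01]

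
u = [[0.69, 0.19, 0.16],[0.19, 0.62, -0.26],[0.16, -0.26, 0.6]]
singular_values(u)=[0.88, 0.81, 0.22]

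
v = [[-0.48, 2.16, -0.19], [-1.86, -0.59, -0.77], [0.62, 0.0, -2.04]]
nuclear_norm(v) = 6.44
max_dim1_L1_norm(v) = 3.22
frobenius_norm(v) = 3.73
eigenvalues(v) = [(-0.47+2.08j), (-0.47-2.08j), (-2.17+0j)]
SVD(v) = [[0.84, 0.48, -0.25], [-0.47, 0.45, -0.76], [-0.25, 0.76, 0.61]] @ diag([2.2445187951803014, 2.2027159652332746, 1.997217503074919]) @ [[0.14, 0.94, 0.32], [-0.27, 0.35, -0.90], [0.95, -0.04, -0.3]]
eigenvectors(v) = [[(-0.72+0j), (-0.72-0j), (-0.19+0j)], [(-0.01-0.68j), (-0.01+0.68j), 0.24+0.00j], [(-0.1+0.14j), (-0.1-0.14j), (0.95+0j)]]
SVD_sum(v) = [[0.27, 1.78, 0.6], [-0.15, -1.0, -0.34], [-0.08, -0.52, -0.18]] + [[-0.28, 0.36, -0.94], [-0.27, 0.34, -0.89], [-0.45, 0.57, -1.49]] + [[-0.47, 0.02, 0.15], [-1.44, 0.07, 0.46], [1.15, -0.05, -0.37]]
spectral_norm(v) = 2.24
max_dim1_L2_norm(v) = 2.22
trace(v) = -3.11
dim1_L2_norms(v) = [2.22, 2.1, 2.13]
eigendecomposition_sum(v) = [[-0.21+1.02j, 1.04+0.28j, -0.30+0.14j], [(-0.97-0.18j), -0.25+0.99j, -0.14-0.28j], [0.16+0.19j, (0.2-0.16j), (-0.02+0.08j)]] + [[(-0.21-1.02j), (1.04-0.28j), -0.30-0.14j], [(-0.97+0.18j), (-0.25-0.99j), (-0.14+0.28j)], [(0.16-0.19j), (0.2+0.16j), -0.02-0.08j]] + [[(-0.06-0j), 0.08+0.00j, 0.41+0.00j], [(0.07+0j), (-0.1-0j), (-0.5-0j)], [(0.29+0j), -0.40-0.00j, (-2.01-0j)]]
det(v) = -9.87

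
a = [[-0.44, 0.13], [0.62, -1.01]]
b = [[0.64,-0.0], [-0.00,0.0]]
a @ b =[[-0.28, 0.0], [0.40, 0.0]]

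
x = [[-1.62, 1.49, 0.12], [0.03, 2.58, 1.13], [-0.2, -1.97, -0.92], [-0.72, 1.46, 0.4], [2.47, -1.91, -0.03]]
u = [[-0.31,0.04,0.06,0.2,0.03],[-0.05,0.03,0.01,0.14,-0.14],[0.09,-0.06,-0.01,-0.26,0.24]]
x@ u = [[0.44, -0.03, -0.08, -0.15, -0.23], [-0.04, 0.01, 0.02, 0.07, -0.09], [0.08, -0.01, -0.02, -0.08, 0.05], [0.19, -0.01, -0.03, -0.04, -0.13], [-0.67, 0.04, 0.13, 0.23, 0.33]]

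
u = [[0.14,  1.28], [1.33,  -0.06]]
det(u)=-1.711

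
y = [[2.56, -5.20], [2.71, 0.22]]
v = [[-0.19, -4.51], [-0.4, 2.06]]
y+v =[[2.37, -9.71], [2.31, 2.28]]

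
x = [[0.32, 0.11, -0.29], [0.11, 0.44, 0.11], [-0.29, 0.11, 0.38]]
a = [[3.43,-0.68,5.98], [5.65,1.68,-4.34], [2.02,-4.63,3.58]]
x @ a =[[1.13, 1.31, 0.4], [3.09, 0.16, -0.86], [0.39, -1.38, -0.85]]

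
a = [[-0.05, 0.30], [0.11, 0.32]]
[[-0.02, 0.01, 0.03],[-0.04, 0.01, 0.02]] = a @ [[-0.14,  -0.01,  -0.04], [-0.08,  0.03,  0.09]]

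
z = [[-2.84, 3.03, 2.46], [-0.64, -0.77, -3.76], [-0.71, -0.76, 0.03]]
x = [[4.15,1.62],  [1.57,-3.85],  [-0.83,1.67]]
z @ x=[[-9.07, -12.16],  [-0.74, -4.35],  [-4.16, 1.83]]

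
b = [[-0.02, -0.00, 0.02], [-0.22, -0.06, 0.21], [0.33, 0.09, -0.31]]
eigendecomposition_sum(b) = [[-0.02, -0.00, 0.02],[-0.22, -0.06, 0.21],[0.33, 0.09, -0.31]] + [[-0.0, 0.00, 0.00], [0.00, -0.0, -0.0], [-0.0, 0.0, 0.0]] + [[0.0,0.0,0.00], [0.00,0.00,0.0], [0.0,0.00,0.0]]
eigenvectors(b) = [[0.04, 0.61, 0.63], [0.56, -0.64, 0.25], [-0.83, 0.47, 0.74]]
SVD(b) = [[-0.05,-0.99,0.13], [-0.56,-0.08,-0.83], [0.83,-0.12,-0.55]] @ diag([0.5567449722780412, 0.0055971975970185855, 0.0019254148080289667]) @ [[0.71, 0.19, -0.67], [0.01, -0.96, -0.27], [-0.7, 0.19, -0.69]]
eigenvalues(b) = [-0.39, -0.0, 0.0]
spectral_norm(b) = 0.56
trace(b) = -0.39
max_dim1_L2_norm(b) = 0.46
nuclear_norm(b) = 0.56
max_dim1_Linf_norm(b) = 0.33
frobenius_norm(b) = 0.56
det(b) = 0.00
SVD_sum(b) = [[-0.02, -0.01, 0.02],[-0.22, -0.06, 0.21],[0.33, 0.09, -0.31]] + [[-0.0,0.01,0.00],[-0.0,0.0,0.00],[-0.00,0.00,0.0]] + [[-0.0, 0.00, -0.0],[0.00, -0.0, 0.0],[0.00, -0.0, 0.0]]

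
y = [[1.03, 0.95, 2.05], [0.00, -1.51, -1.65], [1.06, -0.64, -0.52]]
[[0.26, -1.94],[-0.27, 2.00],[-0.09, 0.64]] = y @[[0.01, -0.1], [0.09, -0.7], [0.08, -0.57]]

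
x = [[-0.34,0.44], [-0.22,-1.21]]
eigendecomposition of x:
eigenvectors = [[0.96,  -0.51], [-0.29,  0.86]]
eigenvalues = [-0.47, -1.08]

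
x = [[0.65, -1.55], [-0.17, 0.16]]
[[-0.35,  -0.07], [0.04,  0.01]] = x @[[-0.02, 0.01],[0.22, 0.05]]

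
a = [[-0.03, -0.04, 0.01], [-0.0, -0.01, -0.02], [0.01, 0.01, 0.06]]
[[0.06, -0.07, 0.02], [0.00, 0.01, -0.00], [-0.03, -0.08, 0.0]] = a @ [[-2.14, -0.47, -0.41],[0.11, 1.68, -0.15],[-0.21, -1.55, 0.13]]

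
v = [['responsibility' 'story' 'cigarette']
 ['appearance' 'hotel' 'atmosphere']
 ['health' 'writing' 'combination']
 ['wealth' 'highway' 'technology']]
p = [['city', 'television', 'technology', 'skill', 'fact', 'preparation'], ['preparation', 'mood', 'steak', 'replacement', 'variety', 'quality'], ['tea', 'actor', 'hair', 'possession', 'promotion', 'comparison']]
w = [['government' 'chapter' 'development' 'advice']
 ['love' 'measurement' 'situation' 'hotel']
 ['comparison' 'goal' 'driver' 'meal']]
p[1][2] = 'steak'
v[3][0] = 'wealth'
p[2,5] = 'comparison'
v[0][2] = 'cigarette'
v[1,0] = 'appearance'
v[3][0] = 'wealth'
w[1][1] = 'measurement'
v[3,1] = 'highway'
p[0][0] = 'city'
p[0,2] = 'technology'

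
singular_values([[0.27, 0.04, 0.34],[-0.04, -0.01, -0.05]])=[0.44, 0.0]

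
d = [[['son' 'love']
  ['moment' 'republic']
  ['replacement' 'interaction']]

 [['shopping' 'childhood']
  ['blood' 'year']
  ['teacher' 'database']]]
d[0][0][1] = 'love'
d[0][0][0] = 'son'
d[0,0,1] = 'love'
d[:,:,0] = [['son', 'moment', 'replacement'], ['shopping', 'blood', 'teacher']]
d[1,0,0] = 'shopping'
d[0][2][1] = 'interaction'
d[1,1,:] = ['blood', 'year']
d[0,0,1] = 'love'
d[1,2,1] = 'database'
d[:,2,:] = [['replacement', 'interaction'], ['teacher', 'database']]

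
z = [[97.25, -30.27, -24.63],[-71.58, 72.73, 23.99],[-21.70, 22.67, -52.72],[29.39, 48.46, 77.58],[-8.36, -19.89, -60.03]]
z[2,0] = -21.7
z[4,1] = -19.89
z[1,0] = -71.58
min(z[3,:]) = 29.39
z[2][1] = 22.67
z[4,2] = -60.03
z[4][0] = -8.36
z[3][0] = 29.39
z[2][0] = -21.7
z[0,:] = [97.25, -30.27, -24.63]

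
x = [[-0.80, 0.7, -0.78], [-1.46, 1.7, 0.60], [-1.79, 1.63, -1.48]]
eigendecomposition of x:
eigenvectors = [[0.13, 0.73, 0.45], [0.91, 0.67, 0.03], [0.39, -0.14, 0.89]]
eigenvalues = [1.74, -0.0, -2.32]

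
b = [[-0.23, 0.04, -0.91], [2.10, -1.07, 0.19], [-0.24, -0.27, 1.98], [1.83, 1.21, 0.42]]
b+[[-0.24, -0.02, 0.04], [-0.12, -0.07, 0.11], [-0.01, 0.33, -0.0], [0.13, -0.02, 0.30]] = [[-0.47,0.02,-0.87],[1.98,-1.14,0.30],[-0.25,0.06,1.98],[1.96,1.19,0.72]]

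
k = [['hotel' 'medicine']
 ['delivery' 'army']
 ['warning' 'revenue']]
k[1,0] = 'delivery'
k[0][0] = 'hotel'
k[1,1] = 'army'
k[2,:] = ['warning', 'revenue']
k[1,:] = ['delivery', 'army']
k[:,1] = ['medicine', 'army', 'revenue']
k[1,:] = ['delivery', 'army']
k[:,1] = ['medicine', 'army', 'revenue']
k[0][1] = 'medicine'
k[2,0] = 'warning'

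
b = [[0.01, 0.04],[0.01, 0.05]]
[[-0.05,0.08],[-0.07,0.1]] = b@ [[0.99, 1.43], [-1.52, 1.71]]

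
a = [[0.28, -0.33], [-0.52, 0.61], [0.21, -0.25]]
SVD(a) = [[-0.45, -0.20], [0.83, -0.46], [-0.34, -0.87]] @ diag([0.9676750167454433, 0.0022498814871030623]) @ [[-0.65, 0.76], [0.76, 0.65]]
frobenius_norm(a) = 0.97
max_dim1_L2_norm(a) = 0.8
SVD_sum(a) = [[0.28, -0.33],[-0.52, 0.61],[0.21, -0.25]] + [[-0.00, -0.0],[-0.0, -0.00],[-0.00, -0.00]]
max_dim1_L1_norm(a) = 1.13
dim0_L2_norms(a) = [0.63, 0.74]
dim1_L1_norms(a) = [0.61, 1.13, 0.46]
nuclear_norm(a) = 0.97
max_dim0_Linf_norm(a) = 0.61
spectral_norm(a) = 0.97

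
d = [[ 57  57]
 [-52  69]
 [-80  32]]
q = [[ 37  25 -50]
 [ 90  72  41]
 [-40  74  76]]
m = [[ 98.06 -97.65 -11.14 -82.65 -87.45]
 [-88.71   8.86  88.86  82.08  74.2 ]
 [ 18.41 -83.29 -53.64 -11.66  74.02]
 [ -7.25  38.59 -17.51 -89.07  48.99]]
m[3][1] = 38.59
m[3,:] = [-7.25, 38.59, -17.51, -89.07, 48.99]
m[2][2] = -53.64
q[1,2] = 41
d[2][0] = -80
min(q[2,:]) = -40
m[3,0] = -7.25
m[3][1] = 38.59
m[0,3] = -82.65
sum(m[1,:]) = 165.29000000000002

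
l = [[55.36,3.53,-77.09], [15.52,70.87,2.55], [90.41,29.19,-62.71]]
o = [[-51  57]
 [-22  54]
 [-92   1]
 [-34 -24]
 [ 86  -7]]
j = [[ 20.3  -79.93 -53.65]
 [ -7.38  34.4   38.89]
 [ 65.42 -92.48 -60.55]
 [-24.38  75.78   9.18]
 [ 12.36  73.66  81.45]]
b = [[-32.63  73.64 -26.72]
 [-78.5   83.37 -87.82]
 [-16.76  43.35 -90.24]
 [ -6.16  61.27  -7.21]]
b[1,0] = -78.5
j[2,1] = -92.48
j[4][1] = 73.66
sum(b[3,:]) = 47.9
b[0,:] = [-32.63, 73.64, -26.72]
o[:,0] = [-51, -22, -92, -34, 86]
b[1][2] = -87.82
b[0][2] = -26.72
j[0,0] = 20.3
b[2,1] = 43.35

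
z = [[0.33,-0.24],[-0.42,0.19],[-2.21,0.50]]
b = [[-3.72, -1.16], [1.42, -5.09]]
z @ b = [[-1.57, 0.84],[1.83, -0.48],[8.93, 0.02]]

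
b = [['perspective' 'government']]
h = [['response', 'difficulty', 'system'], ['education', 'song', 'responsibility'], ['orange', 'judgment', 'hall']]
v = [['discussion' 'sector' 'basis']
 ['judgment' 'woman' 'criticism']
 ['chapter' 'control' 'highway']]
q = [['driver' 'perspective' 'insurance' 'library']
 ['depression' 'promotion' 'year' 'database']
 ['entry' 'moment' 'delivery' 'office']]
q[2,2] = 'delivery'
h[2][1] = 'judgment'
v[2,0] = 'chapter'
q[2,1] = 'moment'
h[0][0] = 'response'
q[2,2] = 'delivery'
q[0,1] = 'perspective'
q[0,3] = 'library'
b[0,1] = 'government'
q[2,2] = 'delivery'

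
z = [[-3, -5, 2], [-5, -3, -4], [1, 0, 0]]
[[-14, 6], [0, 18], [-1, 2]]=z @ [[-1, 2], [3, -4], [-1, -4]]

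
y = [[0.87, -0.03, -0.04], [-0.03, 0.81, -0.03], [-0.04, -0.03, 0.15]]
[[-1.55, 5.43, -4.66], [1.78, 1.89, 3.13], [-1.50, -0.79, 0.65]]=y @[[-2.19, 6.18, -5.05], [1.74, 2.44, 3.82], [-10.25, -3.14, 3.76]]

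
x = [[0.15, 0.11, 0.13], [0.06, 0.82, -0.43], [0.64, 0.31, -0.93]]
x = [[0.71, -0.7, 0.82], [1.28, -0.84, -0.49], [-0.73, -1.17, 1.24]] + [[-0.56, 0.81, -0.69], [-1.22, 1.66, 0.06], [1.37, 1.48, -2.17]]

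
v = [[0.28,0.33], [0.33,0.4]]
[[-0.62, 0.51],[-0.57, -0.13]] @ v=[[-0.01, -0.00],[-0.2, -0.24]]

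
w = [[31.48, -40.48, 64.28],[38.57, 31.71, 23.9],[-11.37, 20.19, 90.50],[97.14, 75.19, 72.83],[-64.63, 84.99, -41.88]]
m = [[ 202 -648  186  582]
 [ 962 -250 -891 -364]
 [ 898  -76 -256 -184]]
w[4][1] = 84.99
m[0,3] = 582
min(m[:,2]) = -891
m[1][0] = 962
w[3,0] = 97.14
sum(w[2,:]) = 99.32000000000001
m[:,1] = [-648, -250, -76]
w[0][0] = 31.48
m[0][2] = 186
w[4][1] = 84.99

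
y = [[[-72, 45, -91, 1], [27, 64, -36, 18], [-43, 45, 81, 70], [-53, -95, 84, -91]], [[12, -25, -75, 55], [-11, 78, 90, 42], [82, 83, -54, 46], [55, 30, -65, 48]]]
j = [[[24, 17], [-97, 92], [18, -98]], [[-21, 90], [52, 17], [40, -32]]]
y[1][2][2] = -54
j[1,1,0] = 52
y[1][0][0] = 12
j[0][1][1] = 92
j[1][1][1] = 17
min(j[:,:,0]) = -97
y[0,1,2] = -36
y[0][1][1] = 64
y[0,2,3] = 70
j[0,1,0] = -97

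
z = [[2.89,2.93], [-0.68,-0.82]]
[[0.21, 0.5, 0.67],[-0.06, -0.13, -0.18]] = z@[[-0.04, 0.05, 0.03],[0.11, 0.12, 0.20]]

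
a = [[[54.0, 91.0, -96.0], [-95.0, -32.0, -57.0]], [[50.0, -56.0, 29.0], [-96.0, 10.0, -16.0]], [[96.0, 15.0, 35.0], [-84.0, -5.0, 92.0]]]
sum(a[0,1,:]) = -184.0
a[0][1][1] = -32.0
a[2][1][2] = 92.0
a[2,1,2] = 92.0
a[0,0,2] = -96.0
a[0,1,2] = -57.0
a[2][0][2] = 35.0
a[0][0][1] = 91.0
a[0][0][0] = 54.0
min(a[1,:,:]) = -96.0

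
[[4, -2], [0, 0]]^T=[[4, 0], [-2, 0]]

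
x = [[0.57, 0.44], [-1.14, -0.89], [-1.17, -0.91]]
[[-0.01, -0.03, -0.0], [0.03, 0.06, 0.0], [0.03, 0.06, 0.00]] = x@[[-0.08, -0.18, -0.01], [0.07, 0.16, 0.01]]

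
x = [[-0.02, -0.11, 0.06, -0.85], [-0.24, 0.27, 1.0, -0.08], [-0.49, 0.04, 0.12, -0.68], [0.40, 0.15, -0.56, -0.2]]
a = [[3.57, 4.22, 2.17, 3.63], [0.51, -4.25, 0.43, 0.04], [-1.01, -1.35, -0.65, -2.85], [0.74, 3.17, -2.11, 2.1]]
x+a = [[3.55,4.11,2.23,2.78], [0.27,-3.98,1.43,-0.04], [-1.50,-1.31,-0.53,-3.53], [1.14,3.32,-2.67,1.90]]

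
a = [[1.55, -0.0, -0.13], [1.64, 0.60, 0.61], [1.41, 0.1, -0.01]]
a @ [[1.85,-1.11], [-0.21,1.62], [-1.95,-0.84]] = [[3.12, -1.61], [1.72, -1.36], [2.61, -1.39]]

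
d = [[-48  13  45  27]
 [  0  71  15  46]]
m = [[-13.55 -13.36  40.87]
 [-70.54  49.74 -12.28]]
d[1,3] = 46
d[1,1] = 71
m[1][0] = -70.54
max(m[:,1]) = 49.74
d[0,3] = 27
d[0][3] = 27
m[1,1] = 49.74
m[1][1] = 49.74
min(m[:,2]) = -12.28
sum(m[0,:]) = 13.959999999999997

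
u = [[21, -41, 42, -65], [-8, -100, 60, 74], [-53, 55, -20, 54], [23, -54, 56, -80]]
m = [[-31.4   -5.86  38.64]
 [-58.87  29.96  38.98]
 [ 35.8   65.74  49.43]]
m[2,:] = [35.8, 65.74, 49.43]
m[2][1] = 65.74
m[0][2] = 38.64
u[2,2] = -20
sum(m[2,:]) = 150.97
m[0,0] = -31.4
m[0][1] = -5.86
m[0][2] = 38.64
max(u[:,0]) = 23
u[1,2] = 60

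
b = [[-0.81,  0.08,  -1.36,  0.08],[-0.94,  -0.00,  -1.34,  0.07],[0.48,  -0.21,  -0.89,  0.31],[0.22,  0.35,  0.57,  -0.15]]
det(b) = 0.000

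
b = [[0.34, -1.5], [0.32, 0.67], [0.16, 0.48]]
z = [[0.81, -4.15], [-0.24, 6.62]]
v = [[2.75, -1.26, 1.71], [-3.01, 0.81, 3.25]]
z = v @ b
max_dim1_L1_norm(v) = 7.07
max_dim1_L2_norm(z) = 6.62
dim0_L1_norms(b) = [0.82, 2.65]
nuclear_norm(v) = 7.92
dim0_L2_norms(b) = [0.49, 1.71]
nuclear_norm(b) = 2.19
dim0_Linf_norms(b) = [0.34, 1.5]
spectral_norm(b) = 1.72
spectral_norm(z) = 7.84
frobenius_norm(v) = 5.69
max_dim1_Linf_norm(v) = 3.25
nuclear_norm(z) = 8.40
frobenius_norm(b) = 1.78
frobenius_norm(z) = 7.86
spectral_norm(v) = 4.66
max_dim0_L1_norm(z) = 10.77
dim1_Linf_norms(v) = [2.75, 3.25]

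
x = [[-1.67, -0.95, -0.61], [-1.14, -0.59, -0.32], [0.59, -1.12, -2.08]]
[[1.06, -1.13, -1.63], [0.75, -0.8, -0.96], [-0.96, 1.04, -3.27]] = x@[[-0.88, 0.49, 0.17], [0.45, 0.85, 0.58], [-0.03, -0.82, 1.31]]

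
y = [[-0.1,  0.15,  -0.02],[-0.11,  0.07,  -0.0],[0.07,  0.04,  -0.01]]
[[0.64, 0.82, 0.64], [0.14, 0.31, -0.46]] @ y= [[-0.11, 0.18, -0.02],  [-0.08, 0.02, 0.0]]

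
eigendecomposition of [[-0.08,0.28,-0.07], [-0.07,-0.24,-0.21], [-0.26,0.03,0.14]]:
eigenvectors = [[-0.42+0.00j, 0.66+0.00j, (0.66-0j)], [(-0.3+0j), -0.23+0.56j, -0.23-0.56j], [(0.85+0j), 0.39+0.19j, (0.39-0.19j)]]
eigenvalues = [(0.26+0j), (-0.22+0.22j), (-0.22-0.22j)]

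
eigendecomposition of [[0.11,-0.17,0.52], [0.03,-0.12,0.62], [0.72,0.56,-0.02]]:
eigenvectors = [[-0.43, -0.56, -0.45], [-0.52, 0.78, -0.54], [-0.74, 0.28, 0.71]]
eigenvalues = [0.79, 0.08, -0.91]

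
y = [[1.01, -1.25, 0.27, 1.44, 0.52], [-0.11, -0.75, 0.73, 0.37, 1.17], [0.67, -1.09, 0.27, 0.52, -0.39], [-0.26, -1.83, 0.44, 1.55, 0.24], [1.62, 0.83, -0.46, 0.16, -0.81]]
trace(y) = 1.27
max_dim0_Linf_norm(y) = 1.83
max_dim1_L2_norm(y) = 2.46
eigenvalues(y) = [(-1.98+0j), (1.49+1.01j), (1.49-1.01j), (0.13+0.33j), (0.13-0.33j)]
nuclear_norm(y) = 7.78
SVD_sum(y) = [[0.13, -1.49, 0.48, 1.16, 0.49],[0.08, -0.90, 0.29, 0.71, 0.30],[0.07, -0.83, 0.27, 0.64, 0.27],[0.16, -1.77, 0.57, 1.38, 0.59],[-0.05, 0.53, -0.17, -0.42, -0.18]] + [[0.74, 0.08, -0.16, 0.24, -0.35],[-0.57, -0.06, 0.13, -0.18, 0.28],[0.61, 0.06, -0.13, 0.19, -0.29],[-0.12, -0.01, 0.03, -0.04, 0.06],[1.62, 0.17, -0.36, 0.52, -0.78]] + [[0.17, 0.13, 0.09, -0.03, 0.33], [0.34, 0.26, 0.18, -0.05, 0.64], [-0.15, -0.12, -0.08, 0.02, -0.29], [-0.22, -0.17, -0.12, 0.04, -0.42], [0.08, 0.06, 0.04, -0.01, 0.16]] + [[-0.04, 0.06, -0.07, 0.1, 0.02],[0.05, -0.07, 0.08, -0.12, -0.03],[0.14, -0.21, 0.22, -0.34, -0.08],[-0.06, 0.09, -0.1, 0.15, 0.04],[-0.02, 0.03, -0.03, 0.05, 0.01]] + [[0.01, -0.04, -0.07, -0.03, 0.03],[-0.01, 0.03, 0.06, 0.02, -0.02],[0.0, -0.00, -0.01, -0.0, 0.00],[-0.01, 0.03, 0.06, 0.02, -0.02],[-0.01, 0.03, 0.06, 0.02, -0.02]]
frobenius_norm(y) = 4.47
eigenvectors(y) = [[0.19+0.00j, (0.64+0j), 0.64-0.00j, 0.07-0.11j, (0.07+0.11j)], [(0.57+0j), (0.25-0.11j), (0.25+0.11j), -0.24+0.31j, (-0.24-0.31j)], [0.02+0.00j, (0.23+0.15j), (0.23-0.15j), (-0.78+0j), -0.78-0.00j], [0.36+0.00j, 0.24+0.40j, 0.24-0.40j, (-0.18+0.33j), -0.18-0.33j], [(-0.71+0j), 0.41-0.22j, 0.41+0.22j, 0.28+0.05j, 0.28-0.05j]]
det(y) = -0.84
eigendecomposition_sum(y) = [[-0.22+0.00j,  -0.21+0.00j,  (0.15-0j),  0.07-0.00j,  (0.34+0j)], [(-0.66+0j),  -0.64+0.00j,  0.45-0.00j,  (0.22-0j),  (1.03+0j)], [-0.02+0.00j,  -0.02+0.00j,  0.01-0.00j,  0.01-0.00j,  (0.03+0j)], [-0.41+0.00j,  (-0.4+0j),  0.28-0.00j,  0.14-0.00j,  0.64+0.00j], [0.82-0.00j,  0.79-0.00j,  -0.56+0.00j,  -0.28+0.00j,  -1.28-0.00j]] + [[0.61+0.22j, -0.52+0.85j, 0.09+0.07j, 0.67-0.78j, 0.08+0.35j], [(0.27-0.02j), (-0.05+0.42j), (0.05+0.01j), 0.12-0.42j, 0.09+0.12j], [(0.17+0.23j), (-0.39+0.18j), 0.02+0.05j, (0.43-0.12j), -0.06+0.14j], [(0.09+0.47j), -0.73-0.01j, (-0.01+0.08j), 0.74+0.13j, (-0.19+0.18j)], [(0.47-0.07j), -0.04+0.73j, 0.08+0.01j, 0.16-0.74j, (0.18+0.2j)]] + [[0.61-0.22j,  -0.52-0.85j,  (0.09-0.07j),  (0.67+0.78j),  (0.08-0.35j)], [0.27+0.02j,  (-0.05-0.42j),  (0.05-0.01j),  (0.12+0.42j),  (0.09-0.12j)], [0.17-0.23j,  -0.39-0.18j,  (0.02-0.05j),  (0.43+0.12j),  (-0.06-0.14j)], [0.09-0.47j,  -0.73+0.01j,  -0.01-0.08j,  0.74-0.13j,  (-0.19-0.18j)], [0.47+0.07j,  -0.04-0.73j,  (0.08-0.01j),  0.16+0.74j,  0.18-0.20j]] + [[0.00+0.04j, (-0-0.03j), (-0.03+0j), (0.01-0.02j), 0.01-0.03j],[-0.11j, (-0+0.09j), (0.09-0j), (-0.05+0.07j), (-0.02+0.08j)],[0.18-0.13j, -0.15+0.11j, (0.11+0.14j), (-0.17+0.01j), (-0.15+0.06j)],[-0.01-0.11j, (0.01+0.09j), 0.09-0.02j, -0.04+0.07j, -0.01+0.08j],[(-0.07+0.03j), 0.06-0.03j, -0.03-0.06j, 0.06+0.01j, (0.06-0.01j)]] + [[0.00-0.04j,(-0+0.03j),-0.03-0.00j,(0.01+0.02j),0.01+0.03j],  [0.00+0.11j,(-0-0.09j),(0.09+0j),(-0.05-0.07j),-0.02-0.08j],  [(0.18+0.13j),-0.15-0.11j,0.11-0.14j,-0.17-0.01j,-0.15-0.06j],  [-0.01+0.11j,(0.01-0.09j),(0.09+0.02j),(-0.04-0.07j),(-0.01-0.08j)],  [-0.07-0.03j,(0.06+0.03j),(-0.03+0.06j),0.06-0.01j,0.06+0.01j]]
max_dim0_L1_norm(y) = 5.75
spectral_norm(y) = 3.61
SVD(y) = [[-0.56, -0.37, -0.37, -0.25, -0.60], [-0.34, 0.29, -0.71, 0.29, 0.45], [-0.31, -0.31, 0.32, 0.84, -0.06], [-0.66, 0.06, 0.47, -0.37, 0.45], [0.2, -0.82, -0.17, -0.13, 0.49]] @ diag([3.6111976671144017, 2.3203188229043654, 1.1113549172743584, 0.5817900388989674, 0.15421597709461804]) @ [[-0.07, 0.74, -0.24, -0.58, -0.25], [-0.85, -0.09, 0.19, -0.27, 0.41], [-0.43, -0.33, -0.22, 0.07, -0.81], [0.29, -0.43, 0.46, -0.7, -0.17], [-0.11, 0.40, 0.8, 0.31, -0.30]]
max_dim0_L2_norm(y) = 2.71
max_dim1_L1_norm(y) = 4.49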